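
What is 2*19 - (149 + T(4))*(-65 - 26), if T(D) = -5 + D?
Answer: 13506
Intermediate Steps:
2*19 - (149 + T(4))*(-65 - 26) = 2*19 - (149 + (-5 + 4))*(-65 - 26) = 38 - (149 - 1)*(-91) = 38 - 148*(-91) = 38 - 1*(-13468) = 38 + 13468 = 13506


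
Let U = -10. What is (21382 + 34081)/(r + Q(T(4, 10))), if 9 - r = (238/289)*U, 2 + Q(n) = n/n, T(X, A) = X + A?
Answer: 942871/276 ≈ 3416.2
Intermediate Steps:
T(X, A) = A + X
Q(n) = -1 (Q(n) = -2 + n/n = -2 + 1 = -1)
r = 293/17 (r = 9 - 238/289*(-10) = 9 - 238*(1/289)*(-10) = 9 - 14*(-10)/17 = 9 - 1*(-140/17) = 9 + 140/17 = 293/17 ≈ 17.235)
(21382 + 34081)/(r + Q(T(4, 10))) = (21382 + 34081)/(293/17 - 1) = 55463/(276/17) = 55463*(17/276) = 942871/276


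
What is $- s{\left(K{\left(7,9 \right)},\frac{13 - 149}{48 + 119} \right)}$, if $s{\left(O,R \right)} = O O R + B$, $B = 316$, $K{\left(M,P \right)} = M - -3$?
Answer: $- \frac{39172}{167} \approx -234.56$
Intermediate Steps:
$K{\left(M,P \right)} = 3 + M$ ($K{\left(M,P \right)} = M + 3 = 3 + M$)
$s{\left(O,R \right)} = 316 + R O^{2}$ ($s{\left(O,R \right)} = O O R + 316 = O^{2} R + 316 = R O^{2} + 316 = 316 + R O^{2}$)
$- s{\left(K{\left(7,9 \right)},\frac{13 - 149}{48 + 119} \right)} = - (316 + \frac{13 - 149}{48 + 119} \left(3 + 7\right)^{2}) = - (316 + - \frac{136}{167} \cdot 10^{2}) = - (316 + \left(-136\right) \frac{1}{167} \cdot 100) = - (316 - \frac{13600}{167}) = \left(-1\right) \frac{39172}{167} = - \frac{39172}{167}$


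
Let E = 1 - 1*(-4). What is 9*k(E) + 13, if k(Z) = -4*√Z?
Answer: 13 - 36*√5 ≈ -67.498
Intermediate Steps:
E = 5 (E = 1 + 4 = 5)
9*k(E) + 13 = 9*(-4*√5) + 13 = -36*√5 + 13 = 13 - 36*√5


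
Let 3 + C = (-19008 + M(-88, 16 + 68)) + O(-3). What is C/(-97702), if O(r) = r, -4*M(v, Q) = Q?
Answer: 19035/97702 ≈ 0.19483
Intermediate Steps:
M(v, Q) = -Q/4
C = -19035 (C = -3 + ((-19008 - (16 + 68)/4) - 3) = -3 + ((-19008 - ¼*84) - 3) = -3 + ((-19008 - 21) - 3) = -3 + (-19029 - 3) = -3 - 19032 = -19035)
C/(-97702) = -19035/(-97702) = -19035*(-1/97702) = 19035/97702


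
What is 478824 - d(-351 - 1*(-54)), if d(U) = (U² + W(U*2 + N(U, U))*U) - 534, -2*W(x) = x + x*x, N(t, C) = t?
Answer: -117367866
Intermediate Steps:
W(x) = -x/2 - x²/2 (W(x) = -(x + x*x)/2 = -(x + x²)/2 = -x/2 - x²/2)
d(U) = -534 + U² - 3*U²*(1 + 3*U)/2 (d(U) = (U² + (-(U*2 + U)*(1 + (U*2 + U))/2)*U) - 534 = (U² + (-(2*U + U)*(1 + (2*U + U))/2)*U) - 534 = (U² + (-3*U*(1 + 3*U)/2)*U) - 534 = (U² - 3*U²*(1 + 3*U)/2) - 534 = -534 + U² - 3*U²*(1 + 3*U)/2)
478824 - d(-351 - 1*(-54)) = 478824 - (-534 - 9*(-351 - 1*(-54))³/2 - (-351 - 1*(-54))²/2) = 478824 - (-534 - 9*(-351 + 54)³/2 - (-351 + 54)²/2) = 478824 - (-534 - 9/2*(-297)³ - ½*(-297)²) = 478824 - (-534 - 9/2*(-26198073) - ½*88209) = 478824 - (-534 + 235782657/2 - 88209/2) = 478824 - 1*117846690 = 478824 - 117846690 = -117367866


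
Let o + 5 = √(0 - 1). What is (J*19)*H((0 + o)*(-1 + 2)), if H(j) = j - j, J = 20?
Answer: 0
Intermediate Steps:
o = -5 + I (o = -5 + √(0 - 1) = -5 + √(-1) = -5 + I ≈ -5.0 + 1.0*I)
H(j) = 0
(J*19)*H((0 + o)*(-1 + 2)) = (20*19)*0 = 380*0 = 0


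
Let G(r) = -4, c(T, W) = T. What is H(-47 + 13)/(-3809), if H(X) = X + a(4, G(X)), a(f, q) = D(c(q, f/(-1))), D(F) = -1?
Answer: 35/3809 ≈ 0.0091888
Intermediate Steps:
a(f, q) = -1
H(X) = -1 + X (H(X) = X - 1 = -1 + X)
H(-47 + 13)/(-3809) = (-1 + (-47 + 13))/(-3809) = (-1 - 34)*(-1/3809) = -35*(-1/3809) = 35/3809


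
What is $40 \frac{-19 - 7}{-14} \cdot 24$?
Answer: $\frac{12480}{7} \approx 1782.9$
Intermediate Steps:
$40 \frac{-19 - 7}{-14} \cdot 24 = 40 \left(\left(-26\right) \left(- \frac{1}{14}\right)\right) 24 = 40 \cdot \frac{13}{7} \cdot 24 = \frac{520}{7} \cdot 24 = \frac{12480}{7}$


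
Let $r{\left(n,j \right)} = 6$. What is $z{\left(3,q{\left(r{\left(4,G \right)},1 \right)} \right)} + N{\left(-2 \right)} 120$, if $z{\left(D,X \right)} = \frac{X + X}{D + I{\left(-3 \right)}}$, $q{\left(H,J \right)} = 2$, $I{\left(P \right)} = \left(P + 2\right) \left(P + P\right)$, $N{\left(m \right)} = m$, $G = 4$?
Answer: $- \frac{2156}{9} \approx -239.56$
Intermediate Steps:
$I{\left(P \right)} = 2 P \left(2 + P\right)$ ($I{\left(P \right)} = \left(2 + P\right) 2 P = 2 P \left(2 + P\right)$)
$z{\left(D,X \right)} = \frac{2 X}{6 + D}$ ($z{\left(D,X \right)} = \frac{X + X}{D + 2 \left(-3\right) \left(2 - 3\right)} = \frac{2 X}{D + 2 \left(-3\right) \left(-1\right)} = \frac{2 X}{D + 6} = \frac{2 X}{6 + D}$)
$z{\left(3,q{\left(r{\left(4,G \right)},1 \right)} \right)} + N{\left(-2 \right)} 120 = 2 \cdot 2 \frac{1}{6 + 3} - 240 = 2 \cdot 2 \cdot \frac{1}{9} - 240 = \frac{4}{9} - 240 = - \frac{2156}{9}$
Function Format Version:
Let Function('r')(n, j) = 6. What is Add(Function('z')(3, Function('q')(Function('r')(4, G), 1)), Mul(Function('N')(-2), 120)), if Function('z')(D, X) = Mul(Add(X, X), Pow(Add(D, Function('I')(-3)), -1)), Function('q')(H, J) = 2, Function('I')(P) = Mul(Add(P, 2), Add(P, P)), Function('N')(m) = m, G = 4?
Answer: Rational(-2156, 9) ≈ -239.56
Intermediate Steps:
Function('I')(P) = Mul(2, P, Add(2, P)) (Function('I')(P) = Mul(Add(2, P), Mul(2, P)) = Mul(2, P, Add(2, P)))
Function('z')(D, X) = Mul(2, X, Pow(Add(6, D), -1)) (Function('z')(D, X) = Mul(Add(X, X), Pow(Add(D, Mul(2, -3, Add(2, -3))), -1)) = Mul(Mul(2, X), Pow(Add(D, Mul(2, -3, -1)), -1)) = Mul(Mul(2, X), Pow(Add(D, 6), -1)) = Mul(Mul(2, X), Pow(Add(6, D), -1)) = Mul(2, X, Pow(Add(6, D), -1)))
Add(Function('z')(3, Function('q')(Function('r')(4, G), 1)), Mul(Function('N')(-2), 120)) = Add(Mul(2, 2, Pow(Add(6, 3), -1)), Mul(-2, 120)) = Add(Mul(2, 2, Pow(9, -1)), -240) = Add(Mul(2, 2, Rational(1, 9)), -240) = Add(Rational(4, 9), -240) = Rational(-2156, 9)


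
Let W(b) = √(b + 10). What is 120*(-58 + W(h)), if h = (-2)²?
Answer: -6960 + 120*√14 ≈ -6511.0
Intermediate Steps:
h = 4
W(b) = √(10 + b)
120*(-58 + W(h)) = 120*(-58 + √(10 + 4)) = 120*(-58 + √14) = -6960 + 120*√14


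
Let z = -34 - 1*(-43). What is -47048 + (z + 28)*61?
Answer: -44791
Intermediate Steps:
z = 9 (z = -34 + 43 = 9)
-47048 + (z + 28)*61 = -47048 + (9 + 28)*61 = -47048 + 37*61 = -47048 + 2257 = -44791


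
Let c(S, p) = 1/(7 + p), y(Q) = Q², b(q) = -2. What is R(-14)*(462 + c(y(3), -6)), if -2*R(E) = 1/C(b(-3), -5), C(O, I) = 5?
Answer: -463/10 ≈ -46.300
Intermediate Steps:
R(E) = -⅒ (R(E) = -½/5 = -½*⅕ = -⅒)
R(-14)*(462 + c(y(3), -6)) = -(462 + 1/(7 - 6))/10 = -(462 + 1/1)/10 = -(462 + 1)/10 = -⅒*463 = -463/10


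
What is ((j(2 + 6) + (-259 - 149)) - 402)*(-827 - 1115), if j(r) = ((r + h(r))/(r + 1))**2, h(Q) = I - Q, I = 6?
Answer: 14149412/9 ≈ 1.5722e+6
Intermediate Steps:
h(Q) = 6 - Q
j(r) = 36/(1 + r)**2 (j(r) = ((r + (6 - r))/(r + 1))**2 = (6/(1 + r))**2 = 36/(1 + r)**2)
((j(2 + 6) + (-259 - 149)) - 402)*(-827 - 1115) = ((36/(1 + (2 + 6))**2 + (-259 - 149)) - 402)*(-827 - 1115) = ((36/(1 + 8)**2 - 408) - 402)*(-1942) = ((36/9**2 - 408) - 402)*(-1942) = ((36*(1/81) - 408) - 402)*(-1942) = ((4/9 - 408) - 402)*(-1942) = (-3668/9 - 402)*(-1942) = -7286/9*(-1942) = 14149412/9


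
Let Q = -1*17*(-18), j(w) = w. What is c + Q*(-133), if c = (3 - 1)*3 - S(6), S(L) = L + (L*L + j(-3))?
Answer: -40731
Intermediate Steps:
Q = 306 (Q = -17*(-18) = 306)
S(L) = -3 + L + L² (S(L) = L + (L*L - 3) = L + (L² - 3) = L + (-3 + L²) = -3 + L + L²)
c = -33 (c = (3 - 1)*3 - (-3 + 6 + 6²) = 2*3 - (-3 + 6 + 36) = 6 - 1*39 = 6 - 39 = -33)
c + Q*(-133) = -33 + 306*(-133) = -33 - 40698 = -40731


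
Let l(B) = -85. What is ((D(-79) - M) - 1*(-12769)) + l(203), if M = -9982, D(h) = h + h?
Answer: 22508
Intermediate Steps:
D(h) = 2*h
((D(-79) - M) - 1*(-12769)) + l(203) = ((2*(-79) - 1*(-9982)) - 1*(-12769)) - 85 = ((-158 + 9982) + 12769) - 85 = (9824 + 12769) - 85 = 22593 - 85 = 22508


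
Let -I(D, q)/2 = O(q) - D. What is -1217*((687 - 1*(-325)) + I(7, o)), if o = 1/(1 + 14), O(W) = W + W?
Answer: -18724762/15 ≈ -1.2483e+6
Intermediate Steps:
O(W) = 2*W
o = 1/15 ≈ 0.066667
I(D, q) = -4*q + 2*D (I(D, q) = -2*(2*q - D) = -2*(-D + 2*q) = -4*q + 2*D)
-1217*((687 - 1*(-325)) + I(7, o)) = -1217*((687 - 1*(-325)) + (-4*1/15 + 2*7)) = -1217*((687 + 325) + (-4/15 + 14)) = -1217*(1012 + 206/15) = -1217*15386/15 = -18724762/15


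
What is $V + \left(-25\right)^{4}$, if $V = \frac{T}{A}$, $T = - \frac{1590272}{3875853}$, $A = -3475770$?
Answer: $\frac{2631166715198060761}{6735786790905} \approx 3.9063 \cdot 10^{5}$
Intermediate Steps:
$T = - \frac{1590272}{3875853}$ ($T = \left(-1590272\right) \frac{1}{3875853} = - \frac{1590272}{3875853} \approx -0.4103$)
$V = \frac{795136}{6735786790905}$ ($V = - \frac{1590272}{3875853 \left(-3475770\right)} = \left(- \frac{1590272}{3875853}\right) \left(- \frac{1}{3475770}\right) = \frac{795136}{6735786790905} \approx 1.1805 \cdot 10^{-7}$)
$V + \left(-25\right)^{4} = \frac{795136}{6735786790905} + \left(-25\right)^{4} = \frac{795136}{6735786790905} + 390625 = \frac{2631166715198060761}{6735786790905}$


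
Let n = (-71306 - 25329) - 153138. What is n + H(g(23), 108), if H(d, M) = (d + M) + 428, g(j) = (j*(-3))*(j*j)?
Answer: -285738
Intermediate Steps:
g(j) = -3*j³ (g(j) = (-3*j)*j² = -3*j³)
H(d, M) = 428 + M + d (H(d, M) = (M + d) + 428 = 428 + M + d)
n = -249773 (n = -96635 - 153138 = -249773)
n + H(g(23), 108) = -249773 + (428 + 108 - 3*23³) = -249773 + (428 + 108 - 3*12167) = -249773 + (428 + 108 - 36501) = -249773 - 35965 = -285738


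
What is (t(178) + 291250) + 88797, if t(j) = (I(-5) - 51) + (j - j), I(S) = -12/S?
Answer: 1899992/5 ≈ 3.8000e+5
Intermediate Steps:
t(j) = -243/5 (t(j) = (-12/(-5) - 51) + (j - j) = (-12*(-1/5) - 51) + 0 = (12/5 - 51) + 0 = -243/5 + 0 = -243/5)
(t(178) + 291250) + 88797 = (-243/5 + 291250) + 88797 = 1456007/5 + 88797 = 1899992/5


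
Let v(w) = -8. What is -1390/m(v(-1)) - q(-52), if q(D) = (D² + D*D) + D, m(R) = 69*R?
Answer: -1477561/276 ≈ -5353.5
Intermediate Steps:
q(D) = D + 2*D² (q(D) = (D² + D²) + D = 2*D² + D = D + 2*D²)
-1390/m(v(-1)) - q(-52) = -1390/(69*(-8)) - (-52)*(1 + 2*(-52)) = -1390/(-552) - (-52)*(1 - 104) = -1390*(-1/552) - (-52)*(-103) = 695/276 - 1*5356 = 695/276 - 5356 = -1477561/276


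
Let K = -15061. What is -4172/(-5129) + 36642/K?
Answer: -125102326/77247869 ≈ -1.6195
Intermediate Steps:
-4172/(-5129) + 36642/K = -4172/(-5129) + 36642/(-15061) = -4172*(-1/5129) + 36642*(-1/15061) = 4172/5129 - 36642/15061 = -125102326/77247869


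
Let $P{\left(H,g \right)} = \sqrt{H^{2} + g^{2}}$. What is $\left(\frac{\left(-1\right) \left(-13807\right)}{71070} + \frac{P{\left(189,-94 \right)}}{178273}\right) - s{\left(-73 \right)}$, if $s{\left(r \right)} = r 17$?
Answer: $\frac{88211677}{71070} + \frac{\sqrt{44557}}{178273} \approx 1241.2$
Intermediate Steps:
$s{\left(r \right)} = 17 r$
$\left(\frac{\left(-1\right) \left(-13807\right)}{71070} + \frac{P{\left(189,-94 \right)}}{178273}\right) - s{\left(-73 \right)} = \left(\frac{\left(-1\right) \left(-13807\right)}{71070} + \frac{\sqrt{189^{2} + \left(-94\right)^{2}}}{178273}\right) - 17 \left(-73\right) = \left(13807 \cdot \frac{1}{71070} + \sqrt{35721 + 8836} \cdot \frac{1}{178273}\right) - -1241 = \left(\frac{13807}{71070} + \sqrt{44557} \cdot \frac{1}{178273}\right) + 1241 = \left(\frac{13807}{71070} + \frac{\sqrt{44557}}{178273}\right) + 1241 = \frac{88211677}{71070} + \frac{\sqrt{44557}}{178273}$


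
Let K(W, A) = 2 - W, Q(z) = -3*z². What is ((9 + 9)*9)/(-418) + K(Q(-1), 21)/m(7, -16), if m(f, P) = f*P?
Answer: -10117/23408 ≈ -0.43220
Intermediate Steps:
m(f, P) = P*f
((9 + 9)*9)/(-418) + K(Q(-1), 21)/m(7, -16) = ((9 + 9)*9)/(-418) + (2 - (-3)*(-1)²)/((-16*7)) = (18*9)*(-1/418) + (2 - (-3))/(-112) = 162*(-1/418) + (2 - 1*(-3))*(-1/112) = -81/209 + (2 + 3)*(-1/112) = -81/209 + 5*(-1/112) = -81/209 - 5/112 = -10117/23408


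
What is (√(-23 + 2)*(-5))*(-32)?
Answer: 160*I*√21 ≈ 733.21*I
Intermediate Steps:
(√(-23 + 2)*(-5))*(-32) = (√(-21)*(-5))*(-32) = ((I*√21)*(-5))*(-32) = -5*I*√21*(-32) = 160*I*√21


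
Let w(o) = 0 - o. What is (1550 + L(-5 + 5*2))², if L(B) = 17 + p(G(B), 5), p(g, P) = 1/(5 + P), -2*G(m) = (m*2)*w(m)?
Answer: 245580241/100 ≈ 2.4558e+6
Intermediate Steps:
w(o) = -o
G(m) = m² (G(m) = -m*2*(-m)/2 = -2*m*(-m)/2 = -(-1)*m² = m²)
L(B) = 171/10 (L(B) = 17 + 1/(5 + 5) = 17 + 1/10 = 17 + ⅒ = 171/10)
(1550 + L(-5 + 5*2))² = (1550 + 171/10)² = (15671/10)² = 245580241/100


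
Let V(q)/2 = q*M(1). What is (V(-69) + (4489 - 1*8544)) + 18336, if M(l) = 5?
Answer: 13591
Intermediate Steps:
V(q) = 10*q (V(q) = 2*(q*5) = 2*(5*q) = 10*q)
(V(-69) + (4489 - 1*8544)) + 18336 = (10*(-69) + (4489 - 1*8544)) + 18336 = (-690 + (4489 - 8544)) + 18336 = (-690 - 4055) + 18336 = -4745 + 18336 = 13591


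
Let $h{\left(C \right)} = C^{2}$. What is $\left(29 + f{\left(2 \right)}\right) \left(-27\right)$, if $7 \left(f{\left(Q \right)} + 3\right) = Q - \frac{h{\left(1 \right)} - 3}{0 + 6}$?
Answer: $-711$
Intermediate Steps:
$f{\left(Q \right)} = - \frac{62}{21} + \frac{Q}{7}$ ($f{\left(Q \right)} = -3 + \frac{Q - \frac{1^{2} - 3}{0 + 6}}{7} = -3 + \frac{Q - \frac{1 - 3}{6}}{7} = -3 + \frac{Q - \left(-2\right) \frac{1}{6}}{7} = -3 + \frac{Q - - \frac{1}{3}}{7} = -3 + \frac{Q + \frac{1}{3}}{7} = -3 + \frac{\frac{1}{3} + Q}{7} = -3 + \left(\frac{1}{21} + \frac{Q}{7}\right) = - \frac{62}{21} + \frac{Q}{7}$)
$\left(29 + f{\left(2 \right)}\right) \left(-27\right) = \left(29 + \left(- \frac{62}{21} + \frac{1}{7} \cdot 2\right)\right) \left(-27\right) = \left(29 + \left(- \frac{62}{21} + \frac{2}{7}\right)\right) \left(-27\right) = \left(29 - \frac{8}{3}\right) \left(-27\right) = \frac{79}{3} \left(-27\right) = -711$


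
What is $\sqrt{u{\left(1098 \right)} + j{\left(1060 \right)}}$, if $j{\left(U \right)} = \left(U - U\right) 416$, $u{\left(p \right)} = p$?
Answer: $3 \sqrt{122} \approx 33.136$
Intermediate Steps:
$j{\left(U \right)} = 0$ ($j{\left(U \right)} = 0 \cdot 416 = 0$)
$\sqrt{u{\left(1098 \right)} + j{\left(1060 \right)}} = \sqrt{1098 + 0} = \sqrt{1098} = 3 \sqrt{122}$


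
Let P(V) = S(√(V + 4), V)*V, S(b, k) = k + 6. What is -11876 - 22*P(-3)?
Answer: -11678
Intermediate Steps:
S(b, k) = 6 + k
P(V) = V*(6 + V) (P(V) = (6 + V)*V = V*(6 + V))
-11876 - 22*P(-3) = -11876 - 22*(-3*(6 - 3)) = -11876 - 22*(-3*3) = -11876 - 22*(-9) = -11876 - 1*(-198) = -11876 + 198 = -11678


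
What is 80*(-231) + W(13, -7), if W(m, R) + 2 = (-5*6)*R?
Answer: -18272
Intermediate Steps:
W(m, R) = -2 - 30*R (W(m, R) = -2 + (-5*6)*R = -2 - 30*R)
80*(-231) + W(13, -7) = 80*(-231) + (-2 - 30*(-7)) = -18480 + (-2 + 210) = -18480 + 208 = -18272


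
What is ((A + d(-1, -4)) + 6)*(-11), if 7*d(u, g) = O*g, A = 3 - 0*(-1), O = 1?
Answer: -649/7 ≈ -92.714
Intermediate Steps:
A = 3 (A = 3 - 1*0 = 3 + 0 = 3)
d(u, g) = g/7 (d(u, g) = (1*g)/7 = g/7)
((A + d(-1, -4)) + 6)*(-11) = ((3 + (⅐)*(-4)) + 6)*(-11) = ((3 - 4/7) + 6)*(-11) = (17/7 + 6)*(-11) = (59/7)*(-11) = -649/7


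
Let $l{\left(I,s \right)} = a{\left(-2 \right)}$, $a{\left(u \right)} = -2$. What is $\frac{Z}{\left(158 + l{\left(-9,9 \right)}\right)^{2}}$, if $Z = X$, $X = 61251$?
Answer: $\frac{20417}{8112} \approx 2.5169$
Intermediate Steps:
$l{\left(I,s \right)} = -2$
$Z = 61251$
$\frac{Z}{\left(158 + l{\left(-9,9 \right)}\right)^{2}} = \frac{61251}{\left(158 - 2\right)^{2}} = \frac{61251}{156^{2}} = \frac{61251}{24336} = 61251 \cdot \frac{1}{24336} = \frac{20417}{8112}$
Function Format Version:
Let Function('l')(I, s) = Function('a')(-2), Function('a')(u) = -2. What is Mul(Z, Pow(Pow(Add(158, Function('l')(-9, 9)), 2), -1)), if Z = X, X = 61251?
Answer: Rational(20417, 8112) ≈ 2.5169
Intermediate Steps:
Function('l')(I, s) = -2
Z = 61251
Mul(Z, Pow(Pow(Add(158, Function('l')(-9, 9)), 2), -1)) = Mul(61251, Pow(Pow(Add(158, -2), 2), -1)) = Mul(61251, Pow(Pow(156, 2), -1)) = Mul(61251, Pow(24336, -1)) = Mul(61251, Rational(1, 24336)) = Rational(20417, 8112)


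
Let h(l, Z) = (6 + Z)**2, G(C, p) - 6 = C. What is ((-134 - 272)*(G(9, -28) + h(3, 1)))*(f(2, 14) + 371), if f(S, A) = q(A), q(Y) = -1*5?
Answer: -9510144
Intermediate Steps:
G(C, p) = 6 + C
q(Y) = -5
f(S, A) = -5
((-134 - 272)*(G(9, -28) + h(3, 1)))*(f(2, 14) + 371) = ((-134 - 272)*((6 + 9) + (6 + 1)**2))*(-5 + 371) = -406*(15 + 7**2)*366 = -406*(15 + 49)*366 = -406*64*366 = -25984*366 = -9510144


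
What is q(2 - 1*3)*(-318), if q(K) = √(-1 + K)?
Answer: -318*I*√2 ≈ -449.72*I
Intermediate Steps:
q(2 - 1*3)*(-318) = √(-1 + (2 - 1*3))*(-318) = √(-1 + (2 - 3))*(-318) = √(-1 - 1)*(-318) = √(-2)*(-318) = (I*√2)*(-318) = -318*I*√2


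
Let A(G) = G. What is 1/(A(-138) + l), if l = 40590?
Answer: 1/40452 ≈ 2.4721e-5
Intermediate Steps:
1/(A(-138) + l) = 1/(-138 + 40590) = 1/40452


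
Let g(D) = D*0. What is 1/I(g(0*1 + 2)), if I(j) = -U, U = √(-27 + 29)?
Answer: -√2/2 ≈ -0.70711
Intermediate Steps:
U = √2 ≈ 1.4142
g(D) = 0
I(j) = -√2
1/I(g(0*1 + 2)) = 1/(-√2) = -√2/2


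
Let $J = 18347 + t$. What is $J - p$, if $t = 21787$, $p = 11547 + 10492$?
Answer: $18095$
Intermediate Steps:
$p = 22039$
$J = 40134$ ($J = 18347 + 21787 = 40134$)
$J - p = 40134 - 22039 = 18095$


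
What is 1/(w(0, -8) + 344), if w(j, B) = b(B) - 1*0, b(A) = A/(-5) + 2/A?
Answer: 20/6907 ≈ 0.0028956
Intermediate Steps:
b(A) = 2/A - A/5 (b(A) = A*(-⅕) + 2/A = -A/5 + 2/A = 2/A - A/5)
w(j, B) = 2/B - B/5 (w(j, B) = (2/B - B/5) - 1*0 = (2/B - B/5) + 0 = 2/B - B/5)
1/(w(0, -8) + 344) = 1/((2/(-8) - ⅕*(-8)) + 344) = 1/((2*(-⅛) + 8/5) + 344) = 1/((-¼ + 8/5) + 344) = 1/(27/20 + 344) = 1/(6907/20) = 20/6907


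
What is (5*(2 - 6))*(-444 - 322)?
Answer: 15320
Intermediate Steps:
(5*(2 - 6))*(-444 - 322) = (5*(-4))*(-766) = -20*(-766) = 15320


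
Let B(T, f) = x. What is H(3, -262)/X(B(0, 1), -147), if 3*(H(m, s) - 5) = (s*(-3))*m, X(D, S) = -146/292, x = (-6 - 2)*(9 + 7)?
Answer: -1582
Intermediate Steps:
x = -128 (x = -8*16 = -128)
B(T, f) = -128
X(D, S) = -½ (X(D, S) = -146*1/292 = -½)
H(m, s) = 5 - m*s (H(m, s) = 5 + ((s*(-3))*m)/3 = 5 + ((-3*s)*m)/3 = 5 + (-3*m*s)/3 = 5 - m*s)
H(3, -262)/X(B(0, 1), -147) = (5 - 1*3*(-262))/(-½) = (5 + 786)*(-2) = 791*(-2) = -1582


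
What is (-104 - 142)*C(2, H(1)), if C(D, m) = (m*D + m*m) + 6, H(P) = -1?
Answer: -1230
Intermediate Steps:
C(D, m) = 6 + m² + D*m (C(D, m) = (D*m + m²) + 6 = (m² + D*m) + 6 = 6 + m² + D*m)
(-104 - 142)*C(2, H(1)) = (-104 - 142)*(6 + (-1)² + 2*(-1)) = -246*(6 + 1 - 2) = -246*5 = -1230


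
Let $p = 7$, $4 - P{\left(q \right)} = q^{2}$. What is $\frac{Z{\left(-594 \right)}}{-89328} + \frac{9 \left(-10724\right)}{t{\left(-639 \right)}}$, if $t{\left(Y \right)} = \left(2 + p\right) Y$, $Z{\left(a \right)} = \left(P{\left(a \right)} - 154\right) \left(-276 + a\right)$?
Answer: $- \frac{16273129459}{4756716} \approx -3421.1$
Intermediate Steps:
$P{\left(q \right)} = 4 - q^{2}$
$Z{\left(a \right)} = \left(-276 + a\right) \left(-150 - a^{2}\right)$ ($Z{\left(a \right)} = \left(\left(4 - a^{2}\right) - 154\right) \left(-276 + a\right) = \left(-150 - a^{2}\right) \left(-276 + a\right) = \left(-276 + a\right) \left(-150 - a^{2}\right)$)
$t{\left(Y \right)} = 9 Y$ ($t{\left(Y \right)} = \left(2 + 7\right) Y = 9 Y$)
$\frac{Z{\left(-594 \right)}}{-89328} + \frac{9 \left(-10724\right)}{t{\left(-639 \right)}} = \frac{41400 - \left(-594\right)^{3} - -89100 + 276 \left(-594\right)^{2}}{-89328} + \frac{9 \left(-10724\right)}{9 \left(-639\right)} = \left(41400 - -209584584 + 89100 + 276 \cdot 352836\right) \left(- \frac{1}{89328}\right) - \frac{96516}{-5751} = \left(41400 + 209584584 + 89100 + 97382736\right) \left(- \frac{1}{89328}\right) - - \frac{10724}{639} = 307097820 \left(- \frac{1}{89328}\right) + \frac{10724}{639} = - \frac{25591485}{7444} + \frac{10724}{639} = - \frac{16273129459}{4756716}$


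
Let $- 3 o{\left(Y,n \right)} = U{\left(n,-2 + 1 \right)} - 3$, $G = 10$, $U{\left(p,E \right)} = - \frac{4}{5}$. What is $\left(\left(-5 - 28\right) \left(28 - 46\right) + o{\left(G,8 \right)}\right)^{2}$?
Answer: $\frac{79727041}{225} \approx 3.5434 \cdot 10^{5}$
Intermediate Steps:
$U{\left(p,E \right)} = - \frac{4}{5}$ ($U{\left(p,E \right)} = \left(-4\right) \frac{1}{5} = - \frac{4}{5}$)
$o{\left(Y,n \right)} = \frac{19}{15}$ ($o{\left(Y,n \right)} = - \frac{- \frac{4}{5} - 3}{3} = \left(- \frac{1}{3}\right) \left(- \frac{19}{5}\right) = \frac{19}{15}$)
$\left(\left(-5 - 28\right) \left(28 - 46\right) + o{\left(G,8 \right)}\right)^{2} = \left(\left(-5 - 28\right) \left(28 - 46\right) + \frac{19}{15}\right)^{2} = \left(\left(-33\right) \left(-18\right) + \frac{19}{15}\right)^{2} = \left(594 + \frac{19}{15}\right)^{2} = \left(\frac{8929}{15}\right)^{2} = \frac{79727041}{225}$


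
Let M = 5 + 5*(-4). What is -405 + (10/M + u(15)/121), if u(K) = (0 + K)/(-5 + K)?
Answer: -294505/726 ≈ -405.65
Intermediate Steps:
u(K) = K/(-5 + K)
M = -15 (M = 5 - 20 = -15)
-405 + (10/M + u(15)/121) = -405 + (10/(-15) + (15/(-5 + 15))/121) = -405 + (10*(-1/15) + (15/10)*(1/121)) = -405 + (-⅔ + (15*(⅒))*(1/121)) = -405 + (-⅔ + (3/2)*(1/121)) = -405 + (-⅔ + 3/242) = -405 - 475/726 = -294505/726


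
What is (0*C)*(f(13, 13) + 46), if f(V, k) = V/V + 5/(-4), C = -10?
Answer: 0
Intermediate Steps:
f(V, k) = -1/4 (f(V, k) = 1 + 5*(-1/4) = 1 - 5/4 = -1/4)
(0*C)*(f(13, 13) + 46) = (0*(-10))*(-1/4 + 46) = 0*(183/4) = 0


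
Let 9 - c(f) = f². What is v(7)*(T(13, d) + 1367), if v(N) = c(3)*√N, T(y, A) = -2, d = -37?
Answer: 0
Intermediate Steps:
c(f) = 9 - f²
v(N) = 0 (v(N) = (9 - 1*3²)*√N = (9 - 1*9)*√N = (9 - 9)*√N = 0*√N = 0)
v(7)*(T(13, d) + 1367) = 0*(-2 + 1367) = 0*1365 = 0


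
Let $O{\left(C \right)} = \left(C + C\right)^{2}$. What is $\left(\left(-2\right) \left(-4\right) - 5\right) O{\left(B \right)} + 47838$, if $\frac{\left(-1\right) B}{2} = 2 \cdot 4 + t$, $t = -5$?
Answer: $48270$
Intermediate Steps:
$B = -6$ ($B = - 2 \left(2 \cdot 4 - 5\right) = - 2 \left(8 - 5\right) = \left(-2\right) 3 = -6$)
$O{\left(C \right)} = 4 C^{2}$ ($O{\left(C \right)} = \left(2 C\right)^{2} = 4 C^{2}$)
$\left(\left(-2\right) \left(-4\right) - 5\right) O{\left(B \right)} + 47838 = \left(\left(-2\right) \left(-4\right) - 5\right) 4 \left(-6\right)^{2} + 47838 = \left(8 - 5\right) 4 \cdot 36 + 47838 = 3 \cdot 144 + 47838 = 432 + 47838 = 48270$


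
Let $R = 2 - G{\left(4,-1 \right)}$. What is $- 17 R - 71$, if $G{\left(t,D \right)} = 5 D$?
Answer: $-190$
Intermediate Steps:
$R = 7$ ($R = 2 - 5 \left(-1\right) = 2 - -5 = 2 + 5 = 7$)
$- 17 R - 71 = \left(-17\right) 7 - 71 = -119 - 71 = -190$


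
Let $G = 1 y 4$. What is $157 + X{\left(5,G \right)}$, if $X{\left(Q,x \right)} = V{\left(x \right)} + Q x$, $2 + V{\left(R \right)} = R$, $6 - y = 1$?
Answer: $275$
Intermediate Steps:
$y = 5$ ($y = 6 - 1 = 5$)
$V{\left(R \right)} = -2 + R$
$G = 20$ ($G = 1 \cdot 5 \cdot 4 = 5 \cdot 4 = 20$)
$X{\left(Q,x \right)} = -2 + x + Q x$ ($X{\left(Q,x \right)} = \left(-2 + x\right) + Q x = -2 + x + Q x$)
$157 + X{\left(5,G \right)} = 157 + \left(-2 + 20 + 5 \cdot 20\right) = 157 + \left(-2 + 20 + 100\right) = 157 + 118 = 275$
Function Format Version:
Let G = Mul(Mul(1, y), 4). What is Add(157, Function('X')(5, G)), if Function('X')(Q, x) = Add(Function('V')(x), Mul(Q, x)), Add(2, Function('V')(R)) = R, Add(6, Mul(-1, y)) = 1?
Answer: 275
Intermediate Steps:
y = 5 (y = Add(6, Mul(-1, 1)) = Add(6, -1) = 5)
Function('V')(R) = Add(-2, R)
G = 20 (G = Mul(Mul(1, 5), 4) = Mul(5, 4) = 20)
Function('X')(Q, x) = Add(-2, x, Mul(Q, x)) (Function('X')(Q, x) = Add(Add(-2, x), Mul(Q, x)) = Add(-2, x, Mul(Q, x)))
Add(157, Function('X')(5, G)) = Add(157, Add(-2, 20, Mul(5, 20))) = Add(157, Add(-2, 20, 100)) = Add(157, 118) = 275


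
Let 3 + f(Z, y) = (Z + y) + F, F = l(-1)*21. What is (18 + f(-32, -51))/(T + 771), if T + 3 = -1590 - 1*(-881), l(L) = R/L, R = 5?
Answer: -173/59 ≈ -2.9322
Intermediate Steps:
l(L) = 5/L
F = -105 (F = (5/(-1))*21 = (5*(-1))*21 = -5*21 = -105)
f(Z, y) = -108 + Z + y (f(Z, y) = -3 + ((Z + y) - 105) = -3 + (-105 + Z + y) = -108 + Z + y)
T = -712 (T = -3 + (-1590 - 1*(-881)) = -3 + (-1590 + 881) = -3 - 709 = -712)
(18 + f(-32, -51))/(T + 771) = (18 + (-108 - 32 - 51))/(-712 + 771) = (18 - 191)/59 = -173*1/59 = -173/59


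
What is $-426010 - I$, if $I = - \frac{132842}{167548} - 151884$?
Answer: $- \frac{22964565103}{83774} \approx -2.7413 \cdot 10^{5}$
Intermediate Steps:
$I = - \frac{12723996637}{83774}$ ($I = \left(-132842\right) \frac{1}{167548} - 151884 = - \frac{66421}{83774} - 151884 = - \frac{12723996637}{83774} \approx -1.5188 \cdot 10^{5}$)
$-426010 - I = -426010 - - \frac{12723996637}{83774} = -426010 + \frac{12723996637}{83774} = - \frac{22964565103}{83774}$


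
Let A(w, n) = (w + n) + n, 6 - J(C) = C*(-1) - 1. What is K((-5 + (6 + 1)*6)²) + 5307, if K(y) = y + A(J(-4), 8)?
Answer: 6695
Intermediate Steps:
J(C) = 7 + C (J(C) = 6 - (C*(-1) - 1) = 6 - (-C - 1) = 6 - (-1 - C) = 6 + (1 + C) = 7 + C)
A(w, n) = w + 2*n (A(w, n) = (n + w) + n = w + 2*n)
K(y) = 19 + y (K(y) = y + ((7 - 4) + 2*8) = y + (3 + 16) = y + 19 = 19 + y)
K((-5 + (6 + 1)*6)²) + 5307 = (19 + (-5 + (6 + 1)*6)²) + 5307 = (19 + (-5 + 7*6)²) + 5307 = (19 + (-5 + 42)²) + 5307 = (19 + 37²) + 5307 = (19 + 1369) + 5307 = 1388 + 5307 = 6695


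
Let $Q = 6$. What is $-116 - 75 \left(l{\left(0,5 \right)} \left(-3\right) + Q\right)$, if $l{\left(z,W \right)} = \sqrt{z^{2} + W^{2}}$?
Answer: $559$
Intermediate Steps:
$l{\left(z,W \right)} = \sqrt{W^{2} + z^{2}}$
$-116 - 75 \left(l{\left(0,5 \right)} \left(-3\right) + Q\right) = -116 - 75 \left(\sqrt{5^{2} + 0^{2}} \left(-3\right) + 6\right) = -116 - 75 \left(\sqrt{25 + 0} \left(-3\right) + 6\right) = -116 - 75 \left(\sqrt{25} \left(-3\right) + 6\right) = -116 - 75 \left(5 \left(-3\right) + 6\right) = -116 - 75 \left(-15 + 6\right) = -116 - -675 = -116 + 675 = 559$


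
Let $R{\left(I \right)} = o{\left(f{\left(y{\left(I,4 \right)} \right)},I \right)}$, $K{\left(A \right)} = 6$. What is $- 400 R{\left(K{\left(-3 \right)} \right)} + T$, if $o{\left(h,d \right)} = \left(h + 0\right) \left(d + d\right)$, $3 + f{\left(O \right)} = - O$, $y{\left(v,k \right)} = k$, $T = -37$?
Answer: $33563$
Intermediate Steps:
$f{\left(O \right)} = -3 - O$
$o{\left(h,d \right)} = 2 d h$ ($o{\left(h,d \right)} = h 2 d = 2 d h$)
$R{\left(I \right)} = - 14 I$ ($R{\left(I \right)} = 2 I \left(-3 - 4\right) = 2 I \left(-7\right) = - 14 I$)
$- 400 R{\left(K{\left(-3 \right)} \right)} + T = - 400 \left(\left(-14\right) 6\right) - 37 = \left(-400\right) \left(-84\right) - 37 = 33600 - 37 = 33563$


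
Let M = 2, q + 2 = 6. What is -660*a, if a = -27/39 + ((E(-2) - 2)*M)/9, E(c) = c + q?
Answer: 5940/13 ≈ 456.92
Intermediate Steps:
q = 4 (q = -2 + 6 = 4)
E(c) = 4 + c (E(c) = c + 4 = 4 + c)
a = -9/13 (a = -27/39 + (((4 - 2) - 2)*2)/9 = -27*1/39 + ((2 - 2)*2)*(⅑) = -9/13 + (0*2)*(⅑) = -9/13 + 0*(⅑) = -9/13 + 0 = -9/13 ≈ -0.69231)
-660*a = -660*(-9/13) = 5940/13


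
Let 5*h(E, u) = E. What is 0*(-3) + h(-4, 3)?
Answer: -4/5 ≈ -0.80000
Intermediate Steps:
h(E, u) = E/5
0*(-3) + h(-4, 3) = 0*(-3) + (1/5)*(-4) = 0 - 4/5 = -4/5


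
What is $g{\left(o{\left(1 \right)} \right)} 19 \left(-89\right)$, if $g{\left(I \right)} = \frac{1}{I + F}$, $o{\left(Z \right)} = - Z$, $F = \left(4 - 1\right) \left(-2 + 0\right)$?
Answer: $\frac{1691}{7} \approx 241.57$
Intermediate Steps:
$F = -6$ ($F = 3 \left(-2\right) = -6$)
$g{\left(I \right)} = \frac{1}{-6 + I}$ ($g{\left(I \right)} = \frac{1}{I - 6} = \frac{1}{-6 + I}$)
$g{\left(o{\left(1 \right)} \right)} 19 \left(-89\right) = \frac{19 \left(-89\right)}{-6 - 1} = \frac{1}{-6 - 1} \left(-1691\right) = \frac{1}{-7} \left(-1691\right) = \left(- \frac{1}{7}\right) \left(-1691\right) = \frac{1691}{7}$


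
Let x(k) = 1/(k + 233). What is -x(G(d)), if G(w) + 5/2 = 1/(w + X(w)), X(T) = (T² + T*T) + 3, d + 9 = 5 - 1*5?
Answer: -156/35959 ≈ -0.0043383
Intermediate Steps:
d = -9 (d = -9 + (5 - 1*5) = -9 + (5 - 5) = -9 + 0 = -9)
X(T) = 3 + 2*T² (X(T) = (T² + T²) + 3 = 2*T² + 3 = 3 + 2*T²)
G(w) = -5/2 + 1/(3 + w + 2*w²) (G(w) = -5/2 + 1/(w + (3 + 2*w²)) = -5/2 + 1/(3 + w + 2*w²))
x(k) = 1/(233 + k)
-x(G(d)) = -1/(233 + (-13 - 10*(-9)² - 5*(-9))/(2*(3 - 9 + 2*(-9)²))) = -1/(233 + (-13 - 10*81 + 45)/(2*(3 - 9 + 2*81))) = -1/(233 + (-13 - 810 + 45)/(2*(3 - 9 + 162))) = -1/(233 + (½)*(-778)/156) = -1/(233 + (½)*(1/156)*(-778)) = -1/(233 - 389/156) = -1/35959/156 = -1*156/35959 = -156/35959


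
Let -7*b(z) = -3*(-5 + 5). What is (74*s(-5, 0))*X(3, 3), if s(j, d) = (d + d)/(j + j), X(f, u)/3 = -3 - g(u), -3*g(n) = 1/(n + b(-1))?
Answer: 0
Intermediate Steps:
b(z) = 0 (b(z) = -(-3)*(-5 + 5)/7 = -(-3)*0/7 = -1/7*0 = 0)
g(n) = -1/(3*n) (g(n) = -1/(3*(n + 0)) = -1/(3*n))
X(f, u) = -9 + 1/u (X(f, u) = 3*(-3 - (-1)/(3*u)) = 3*(-3 + 1/(3*u)) = -9 + 1/u)
s(j, d) = d/j (s(j, d) = (2*d)/((2*j)) = (2*d)*(1/(2*j)) = d/j)
(74*s(-5, 0))*X(3, 3) = (74*(0/(-5)))*(-9 + 1/3) = (74*(0*(-1/5)))*(-9 + 1/3) = (74*0)*(-26/3) = 0*(-26/3) = 0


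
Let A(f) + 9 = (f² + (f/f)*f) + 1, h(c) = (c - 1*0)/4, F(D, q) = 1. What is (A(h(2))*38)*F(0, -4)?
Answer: -551/2 ≈ -275.50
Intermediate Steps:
h(c) = c/4 (h(c) = (c + 0)*(¼) = c*(¼) = c/4)
A(f) = -8 + f + f² (A(f) = -9 + ((f² + (f/f)*f) + 1) = -9 + ((f² + 1*f) + 1) = -9 + ((f² + f) + 1) = -9 + ((f + f²) + 1) = -9 + (1 + f + f²) = -8 + f + f²)
(A(h(2))*38)*F(0, -4) = ((-8 + (¼)*2 + ((¼)*2)²)*38)*1 = ((-8 + ½ + (½)²)*38)*1 = ((-8 + ½ + ¼)*38)*1 = -29/4*38*1 = -551/2*1 = -551/2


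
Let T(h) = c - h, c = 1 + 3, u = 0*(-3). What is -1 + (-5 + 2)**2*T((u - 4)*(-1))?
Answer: -1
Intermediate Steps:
u = 0
c = 4
T(h) = 4 - h
-1 + (-5 + 2)**2*T((u - 4)*(-1)) = -1 + (-5 + 2)**2*(4 - (0 - 4)*(-1)) = -1 + (-3)**2*(4 - (-4)*(-1)) = -1 + 9*(4 - 1*4) = -1 + 9*(4 - 4) = -1 + 9*0 = -1 + 0 = -1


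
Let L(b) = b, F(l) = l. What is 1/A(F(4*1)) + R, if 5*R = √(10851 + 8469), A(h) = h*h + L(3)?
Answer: 1/19 + 2*√4830/5 ≈ 27.852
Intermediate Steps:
A(h) = 3 + h² (A(h) = h*h + 3 = h² + 3 = 3 + h²)
R = 2*√4830/5 (R = √(10851 + 8469)/5 = √19320/5 = (2*√4830)/5 = 2*√4830/5 ≈ 27.799)
1/A(F(4*1)) + R = 1/(3 + (4*1)²) + 2*√4830/5 = 1/(3 + 4²) + 2*√4830/5 = 1/(3 + 16) + 2*√4830/5 = 1/19 + 2*√4830/5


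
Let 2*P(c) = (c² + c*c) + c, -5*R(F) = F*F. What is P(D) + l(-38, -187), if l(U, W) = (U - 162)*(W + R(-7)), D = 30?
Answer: 40275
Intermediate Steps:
R(F) = -F²/5 (R(F) = -F*F/5 = -F²/5)
l(U, W) = (-162 + U)*(-49/5 + W) (l(U, W) = (U - 162)*(W - ⅕*(-7)²) = (-162 + U)*(W - ⅕*49) = (-162 + U)*(W - 49/5) = (-162 + U)*(-49/5 + W))
P(c) = c² + c/2 (P(c) = ((c² + c*c) + c)/2 = ((c² + c²) + c)/2 = (2*c² + c)/2 = (c + 2*c²)/2 = c² + c/2)
P(D) + l(-38, -187) = 30*(½ + 30) + (7938/5 - 162*(-187) - 49/5*(-38) - 38*(-187)) = 30*(61/2) + (7938/5 + 30294 + 1862/5 + 7106) = 915 + 39360 = 40275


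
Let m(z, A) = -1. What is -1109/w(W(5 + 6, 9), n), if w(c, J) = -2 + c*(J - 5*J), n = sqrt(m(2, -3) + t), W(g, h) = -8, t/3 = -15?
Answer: 1109/23554 + 8872*I*sqrt(46)/11777 ≈ 0.047083 + 5.1094*I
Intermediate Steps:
t = -45 (t = 3*(-15) = -45)
n = I*sqrt(46) (n = sqrt(-1 - 45) = sqrt(-46) = I*sqrt(46) ≈ 6.7823*I)
w(c, J) = -2 - 4*J*c (w(c, J) = -2 + c*(-4*J) = -2 - 4*J*c)
-1109/w(W(5 + 6, 9), n) = -1109/(-2 - 4*I*sqrt(46)*(-8)) = -1109/(-2 + 32*I*sqrt(46))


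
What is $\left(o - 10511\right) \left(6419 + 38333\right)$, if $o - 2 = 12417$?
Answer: $85386816$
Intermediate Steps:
$o = 12419$ ($o = 2 + 12417 = 12419$)
$\left(o - 10511\right) \left(6419 + 38333\right) = \left(12419 - 10511\right) \left(6419 + 38333\right) = 1908 \cdot 44752 = 85386816$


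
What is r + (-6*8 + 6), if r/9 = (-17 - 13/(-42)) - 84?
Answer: -13275/14 ≈ -948.21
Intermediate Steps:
r = -12687/14 (r = 9*((-17 - 13/(-42)) - 84) = 9*((-17 - 13*(-1/42)) - 84) = 9*((-17 + 13/42) - 84) = 9*(-701/42 - 84) = 9*(-4229/42) = -12687/14 ≈ -906.21)
r + (-6*8 + 6) = -12687/14 + (-6*8 + 6) = -12687/14 + (-48 + 6) = -12687/14 - 42 = -13275/14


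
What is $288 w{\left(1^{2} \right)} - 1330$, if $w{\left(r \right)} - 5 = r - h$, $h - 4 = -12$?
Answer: $2702$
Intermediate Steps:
$h = -8$ ($h = 4 - 12 = -8$)
$w{\left(r \right)} = 13 + r$ ($w{\left(r \right)} = 5 + \left(r - -8\right) = 5 + \left(r + 8\right) = 5 + \left(8 + r\right) = 13 + r$)
$288 w{\left(1^{2} \right)} - 1330 = 288 \left(13 + 1^{2}\right) - 1330 = 288 \left(13 + 1\right) - 1330 = 288 \cdot 14 - 1330 = 4032 - 1330 = 2702$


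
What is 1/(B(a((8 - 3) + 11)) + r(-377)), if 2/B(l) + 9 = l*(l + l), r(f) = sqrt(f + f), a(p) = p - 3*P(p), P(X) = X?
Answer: 2039/1567385419 - 4157521*I*sqrt(754)/3134770838 ≈ 1.3009e-6 - 0.036418*I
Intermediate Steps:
a(p) = -2*p (a(p) = p - 3*p = -2*p)
r(f) = sqrt(2)*sqrt(f) (r(f) = sqrt(2*f) = sqrt(2)*sqrt(f))
B(l) = 2/(-9 + 2*l**2) (B(l) = 2/(-9 + l*(l + l)) = 2/(-9 + l*(2*l)) = 2/(-9 + 2*l**2))
1/(B(a((8 - 3) + 11)) + r(-377)) = 1/(2/(-9 + 2*(-2*((8 - 3) + 11))**2) + sqrt(2)*sqrt(-377)) = 1/(2/(-9 + 2*(-2*(5 + 11))**2) + sqrt(2)*(I*sqrt(377))) = 1/(2/(-9 + 2*(-2*16)**2) + I*sqrt(754)) = 1/(2/(-9 + 2*(-32)**2) + I*sqrt(754)) = 1/(2/(-9 + 2*1024) + I*sqrt(754)) = 1/(2/(-9 + 2048) + I*sqrt(754)) = 1/(2/2039 + I*sqrt(754))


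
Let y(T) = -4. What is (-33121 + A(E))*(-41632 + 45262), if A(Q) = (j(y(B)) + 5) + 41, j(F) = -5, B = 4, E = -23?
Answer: -120080400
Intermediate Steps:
A(Q) = 41 (A(Q) = (-5 + 5) + 41 = 0 + 41 = 41)
(-33121 + A(E))*(-41632 + 45262) = (-33121 + 41)*(-41632 + 45262) = -33080*3630 = -120080400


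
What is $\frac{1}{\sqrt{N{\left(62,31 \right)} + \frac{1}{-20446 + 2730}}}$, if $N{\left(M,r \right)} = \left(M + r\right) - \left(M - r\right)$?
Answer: $\frac{2 \sqrt{4864773739}}{1098391} \approx 0.127$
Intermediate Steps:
$N{\left(M,r \right)} = 2 r$
$\frac{1}{\sqrt{N{\left(62,31 \right)} + \frac{1}{-20446 + 2730}}} = \frac{1}{\sqrt{2 \cdot 31 + \frac{1}{-20446 + 2730}}} = \frac{1}{\sqrt{62 + \frac{1}{-17716}}} = \frac{1}{\sqrt{62 - \frac{1}{17716}}} = \frac{1}{\sqrt{\frac{1098391}{17716}}} = \frac{1}{\frac{1}{8858} \sqrt{4864773739}} = \frac{2 \sqrt{4864773739}}{1098391}$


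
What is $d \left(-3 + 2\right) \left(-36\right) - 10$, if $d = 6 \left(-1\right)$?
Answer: $-226$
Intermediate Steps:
$d = -6$
$d \left(-3 + 2\right) \left(-36\right) - 10 = - 6 \left(-3 + 2\right) \left(-36\right) - 10 = \left(-6\right) \left(-1\right) \left(-36\right) - 10 = 6 \left(-36\right) - 10 = -216 - 10 = -226$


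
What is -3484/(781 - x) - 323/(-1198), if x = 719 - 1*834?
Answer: -485553/134176 ≈ -3.6188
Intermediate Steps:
x = -115 (x = 719 - 834 = -115)
-3484/(781 - x) - 323/(-1198) = -3484/(781 - 1*(-115)) - 323/(-1198) = -3484/(781 + 115) - 323*(-1/1198) = -3484/896 + 323/1198 = -3484*1/896 + 323/1198 = -871/224 + 323/1198 = -485553/134176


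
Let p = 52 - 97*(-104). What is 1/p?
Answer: 1/10140 ≈ 9.8619e-5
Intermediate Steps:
p = 10140 (p = 52 + 10088 = 10140)
1/p = 1/10140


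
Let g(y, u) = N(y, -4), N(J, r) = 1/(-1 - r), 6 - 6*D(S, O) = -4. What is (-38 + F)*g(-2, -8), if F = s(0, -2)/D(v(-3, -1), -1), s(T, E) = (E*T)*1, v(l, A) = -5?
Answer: -38/3 ≈ -12.667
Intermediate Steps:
D(S, O) = 5/3 (D(S, O) = 1 - 1/6*(-4) = 1 + 2/3 = 5/3)
s(T, E) = E*T
g(y, u) = 1/3 (g(y, u) = -1/(1 - 4) = -1/(-3) = -1*(-1/3) = 1/3)
F = 0 (F = (-2*0)/(5/3) = 0*(3/5) = 0)
(-38 + F)*g(-2, -8) = (-38 + 0)*(1/3) = -38*1/3 = -38/3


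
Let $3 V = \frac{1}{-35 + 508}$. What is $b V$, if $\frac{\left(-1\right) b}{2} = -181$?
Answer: $\frac{362}{1419} \approx 0.25511$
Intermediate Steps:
$b = 362$ ($b = \left(-2\right) \left(-181\right) = 362$)
$V = \frac{1}{1419}$ ($V = \frac{1}{3 \left(-35 + 508\right)} = \frac{1}{3 \cdot 473} = \frac{1}{3} \cdot \frac{1}{473} = \frac{1}{1419} \approx 0.00070472$)
$b V = 362 \cdot \frac{1}{1419} = \frac{362}{1419}$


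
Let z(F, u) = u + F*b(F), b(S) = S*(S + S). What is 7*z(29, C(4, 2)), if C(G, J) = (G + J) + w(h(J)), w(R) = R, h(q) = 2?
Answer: 341502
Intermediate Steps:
b(S) = 2*S² (b(S) = S*(2*S) = 2*S²)
C(G, J) = 2 + G + J (C(G, J) = (G + J) + 2 = 2 + G + J)
z(F, u) = u + 2*F³ (z(F, u) = u + F*(2*F²) = u + 2*F³)
7*z(29, C(4, 2)) = 7*((2 + 4 + 2) + 2*29³) = 7*(8 + 2*24389) = 7*(8 + 48778) = 7*48786 = 341502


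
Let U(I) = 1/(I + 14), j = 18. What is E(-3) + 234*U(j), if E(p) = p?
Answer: 69/16 ≈ 4.3125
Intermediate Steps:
U(I) = 1/(14 + I)
E(-3) + 234*U(j) = -3 + 234/(14 + 18) = -3 + 234/32 = -3 + 234*(1/32) = -3 + 117/16 = 69/16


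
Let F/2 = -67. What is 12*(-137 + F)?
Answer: -3252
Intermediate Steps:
F = -134 (F = 2*(-67) = -134)
12*(-137 + F) = 12*(-137 - 134) = 12*(-271) = -3252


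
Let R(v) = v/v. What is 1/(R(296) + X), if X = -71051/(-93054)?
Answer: 93054/164105 ≈ 0.56704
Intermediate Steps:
R(v) = 1
X = 71051/93054 (X = -71051*(-1/93054) = 71051/93054 ≈ 0.76355)
1/(R(296) + X) = 1/(1 + 71051/93054) = 1/(164105/93054) = 93054/164105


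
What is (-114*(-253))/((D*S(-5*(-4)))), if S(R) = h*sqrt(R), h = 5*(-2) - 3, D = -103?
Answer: 14421*sqrt(5)/6695 ≈ 4.8165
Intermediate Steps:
h = -13 (h = -10 - 3 = -13)
S(R) = -13*sqrt(R)
(-114*(-253))/((D*S(-5*(-4)))) = (-114*(-253))/((-(-1339)*sqrt(-5*(-4)))) = 28842/((-(-1339)*sqrt(20))) = 28842/((-(-1339)*2*sqrt(5))) = 28842/((-(-2678)*sqrt(5))) = 28842/((2678*sqrt(5))) = 28842*(sqrt(5)/13390) = 14421*sqrt(5)/6695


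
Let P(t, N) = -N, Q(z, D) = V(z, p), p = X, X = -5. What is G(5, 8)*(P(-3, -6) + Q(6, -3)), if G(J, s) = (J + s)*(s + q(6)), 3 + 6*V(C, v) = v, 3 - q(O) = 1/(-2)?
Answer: 2093/3 ≈ 697.67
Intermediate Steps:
q(O) = 7/2 (q(O) = 3 - 1/(-2) = 3 - 1*(-½) = 3 + ½ = 7/2)
p = -5
V(C, v) = -½ + v/6
Q(z, D) = -4/3 (Q(z, D) = -½ + (⅙)*(-5) = -½ - ⅚ = -4/3)
G(J, s) = (7/2 + s)*(J + s) (G(J, s) = (J + s)*(s + 7/2) = (J + s)*(7/2 + s) = (7/2 + s)*(J + s))
G(5, 8)*(P(-3, -6) + Q(6, -3)) = (8² + (7/2)*5 + (7/2)*8 + 5*8)*(-1*(-6) - 4/3) = (64 + 35/2 + 28 + 40)*(6 - 4/3) = (299/2)*(14/3) = 2093/3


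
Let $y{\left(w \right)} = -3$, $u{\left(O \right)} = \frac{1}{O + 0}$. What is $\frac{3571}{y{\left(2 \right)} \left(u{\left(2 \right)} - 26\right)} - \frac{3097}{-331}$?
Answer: $\frac{2837843}{50643} \approx 56.036$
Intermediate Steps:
$u{\left(O \right)} = \frac{1}{O}$
$\frac{3571}{y{\left(2 \right)} \left(u{\left(2 \right)} - 26\right)} - \frac{3097}{-331} = \frac{3571}{\left(-3\right) \left(\frac{1}{2} - 26\right)} - \frac{3097}{-331} = \frac{3571}{\left(-3\right) \left(\frac{1}{2} - 26\right)} - - \frac{3097}{331} = \frac{3571}{\left(-3\right) \left(- \frac{51}{2}\right)} + \frac{3097}{331} = \frac{3571}{\frac{153}{2}} + \frac{3097}{331} = 3571 \cdot \frac{2}{153} + \frac{3097}{331} = \frac{7142}{153} + \frac{3097}{331} = \frac{2837843}{50643}$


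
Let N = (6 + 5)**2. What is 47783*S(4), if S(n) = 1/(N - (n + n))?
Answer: 47783/113 ≈ 422.86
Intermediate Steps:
N = 121 (N = 11**2 = 121)
S(n) = 1/(121 - 2*n) (S(n) = 1/(121 - (n + n)) = 1/(121 - 2*n))
47783*S(4) = 47783*(-1/(-121 + 2*4)) = 47783*(-1/(-121 + 8)) = 47783*(-1/(-113)) = 47783*(-1*(-1/113)) = 47783*(1/113) = 47783/113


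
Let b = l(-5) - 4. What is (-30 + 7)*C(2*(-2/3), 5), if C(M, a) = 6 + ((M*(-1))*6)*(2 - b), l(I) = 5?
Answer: -322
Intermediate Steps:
b = 1 (b = 5 - 4 = 1)
C(M, a) = 6 - 6*M (C(M, a) = 6 + ((M*(-1))*6)*(2 - 1*1) = 6 + (-M*6)*(2 - 1) = 6 - 6*M*1 = 6 - 6*M)
(-30 + 7)*C(2*(-2/3), 5) = (-30 + 7)*(6 - 12*(-2/3)) = -23*(6 - 12*(-2*⅓)) = -23*(6 - 12*(-2)/3) = -23*(6 - 6*(-4/3)) = -23*(6 + 8) = -23*14 = -322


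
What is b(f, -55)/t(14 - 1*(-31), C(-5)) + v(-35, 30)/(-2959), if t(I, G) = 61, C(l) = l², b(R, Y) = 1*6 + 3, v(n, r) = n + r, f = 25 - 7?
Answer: 26936/180499 ≈ 0.14923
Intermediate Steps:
f = 18
b(R, Y) = 9 (b(R, Y) = 6 + 3 = 9)
b(f, -55)/t(14 - 1*(-31), C(-5)) + v(-35, 30)/(-2959) = 9/61 + (-35 + 30)/(-2959) = 9*(1/61) - 5*(-1/2959) = 9/61 + 5/2959 = 26936/180499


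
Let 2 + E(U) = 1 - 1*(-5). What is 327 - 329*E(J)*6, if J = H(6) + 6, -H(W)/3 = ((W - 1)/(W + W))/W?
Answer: -7569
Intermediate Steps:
H(W) = -3*(-1 + W)/(2*W²) (H(W) = -3*(W - 1)/(W + W)/W = -3*(-1 + W)/((2*W))/W = -3*(-1 + W)*(1/(2*W))/W = -3*(-1 + W)/(2*W)/W = -3*(-1 + W)/(2*W²))
J = 139/24 (J = (3/2)*(1 - 1*6)/6² + 6 = (3/2)*(1/36)*(1 - 6) + 6 = (3/2)*(1/36)*(-5) + 6 = -5/24 + 6 = 139/24 ≈ 5.7917)
E(U) = 4 (E(U) = -2 + (1 - 1*(-5)) = -2 + (1 + 5) = -2 + 6 = 4)
327 - 329*E(J)*6 = 327 - 1316*6 = 327 - 329*24 = 327 - 7896 = -7569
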